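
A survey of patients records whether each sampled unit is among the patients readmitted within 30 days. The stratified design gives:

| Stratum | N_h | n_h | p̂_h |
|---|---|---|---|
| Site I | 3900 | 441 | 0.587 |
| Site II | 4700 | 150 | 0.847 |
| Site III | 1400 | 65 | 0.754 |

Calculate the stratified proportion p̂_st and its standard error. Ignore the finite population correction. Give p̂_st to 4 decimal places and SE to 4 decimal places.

N = 10000; stratum weights W_h = N_h/N.
p̂_st = Σ W_h p̂_h = (3900·0.587 + 4700·0.847 + 1400·0.754)/10000 = 0.73258
V̂(p̂_st) = Σ W_h² p̂_h(1−p̂_h)/(n_h−1):
  stratum Site I: (3900/10000)²·0.587·0.413/440 = 8.3804e-05
  stratum Site II: (4700/10000)²·0.847·0.153/149 = 0.000192125
  stratum Site III: (1400/10000)²·0.754·0.246/64 = 5.68045e-05
V̂(p̂_st) = 0.000332734; SE = √V̂ = 0.018241

p̂_st ≈ 0.7326, SE ≈ 0.0182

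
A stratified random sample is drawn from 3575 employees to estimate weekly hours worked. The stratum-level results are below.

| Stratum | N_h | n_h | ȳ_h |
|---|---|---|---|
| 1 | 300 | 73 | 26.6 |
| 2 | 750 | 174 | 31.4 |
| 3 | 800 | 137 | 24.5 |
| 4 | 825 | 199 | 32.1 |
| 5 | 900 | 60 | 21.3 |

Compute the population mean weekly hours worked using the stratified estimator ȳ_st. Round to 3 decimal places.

N = Σ N_h = 3575. Stratum weights W_h = N_h/N.
ȳ_st = (300·26.6 + 750·31.4 + 800·24.5 + 825·32.1 + 900·21.3) / 3575 = 27.07203

ȳ_st ≈ 27.072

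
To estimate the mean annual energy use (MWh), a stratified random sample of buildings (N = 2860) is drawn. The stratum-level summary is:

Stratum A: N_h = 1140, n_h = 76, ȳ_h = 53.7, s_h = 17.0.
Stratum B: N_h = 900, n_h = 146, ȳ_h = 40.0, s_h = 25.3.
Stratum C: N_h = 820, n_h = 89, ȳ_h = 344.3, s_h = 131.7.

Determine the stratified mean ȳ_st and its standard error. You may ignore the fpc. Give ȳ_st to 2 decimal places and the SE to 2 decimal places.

ȳ_st = Σ W_h ȳ_h = (1140·53.7 + 900·40.0 + 820·344.3)/2860 = 132.70769
V̂(ȳ_st) = Σ W_h² s_h²/n_h, with W_h = N_h/N and N = 2860:
  stratum A: (1140/2860)²·17.0²/76 = 0.604174
  stratum B: (900/2860)²·25.3²/146 = 0.434151
  stratum C: (820/2860)²·131.7²/89 = 16.0205
V̂(ȳ_st) = 17.0589
SE(ȳ_st) = √17.0589 = 4.13024

ȳ_st ≈ 132.71, SE ≈ 4.13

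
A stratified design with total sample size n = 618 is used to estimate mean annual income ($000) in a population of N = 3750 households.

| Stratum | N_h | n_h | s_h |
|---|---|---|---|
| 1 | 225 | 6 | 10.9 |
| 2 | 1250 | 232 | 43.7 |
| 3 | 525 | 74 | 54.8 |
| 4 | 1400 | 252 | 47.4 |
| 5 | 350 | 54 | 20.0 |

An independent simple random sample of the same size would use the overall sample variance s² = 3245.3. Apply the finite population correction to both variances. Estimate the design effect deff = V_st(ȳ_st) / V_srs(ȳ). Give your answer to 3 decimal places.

deff ≈ 0.586

V̂(ȳ_st) = Σ W_h² (1 − n_h/N_h) s_h²/n_h, with W_h = N_h/N and N = 3750:
  stratum 1: (225/3750)²·(1 − 6/225)·10.9²/6 = 0.069385
  stratum 2: (1250/3750)²·(1 − 232/1250)·43.7²/232 = 0.744852
  stratum 3: (525/3750)²·(1 − 74/525)·54.8²/74 = 0.683286
  stratum 4: (1400/3750)²·(1 − 252/1400)·47.4²/252 = 1.01898
  stratum 5: (350/3750)²·(1 − 54/350)·20.0²/54 = 0.0545712
V_st = 2.57107
V_srs = (1 − 618/3750)·3245.3/618 = 4.38588
deff = V_st / V_srs = 2.57107/4.38588 = 0.5862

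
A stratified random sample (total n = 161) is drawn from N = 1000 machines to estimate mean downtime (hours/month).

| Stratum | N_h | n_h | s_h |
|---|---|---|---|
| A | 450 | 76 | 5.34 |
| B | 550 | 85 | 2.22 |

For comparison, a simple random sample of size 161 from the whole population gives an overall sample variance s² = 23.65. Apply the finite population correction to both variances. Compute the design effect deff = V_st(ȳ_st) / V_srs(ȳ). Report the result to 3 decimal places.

deff ≈ 0.633

V̂(ȳ_st) = Σ W_h² (1 − n_h/N_h) s_h²/n_h, with W_h = N_h/N and N = 1000:
  stratum A: (450/1000)²·(1 − 76/450)·5.34²/76 = 0.063147
  stratum B: (550/1000)²·(1 − 85/550)·2.22²/85 = 0.0148287
V_st = 0.0779757
V_srs = (1 − 161/1000)·23.65/161 = 0.123244
deff = V_st / V_srs = 0.0779757/0.123244 = 0.6327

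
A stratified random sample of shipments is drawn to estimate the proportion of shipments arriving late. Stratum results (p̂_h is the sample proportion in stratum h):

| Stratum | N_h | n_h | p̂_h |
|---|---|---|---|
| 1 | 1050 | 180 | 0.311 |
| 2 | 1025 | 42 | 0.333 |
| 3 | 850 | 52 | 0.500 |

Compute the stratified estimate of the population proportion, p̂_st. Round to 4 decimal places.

p̂_st ≈ 0.3736

N = 2925; stratum weights W_h = N_h/N.
p̂_st = Σ W_h p̂_h = (1050·0.311 + 1025·0.333 + 850·0.500)/2925 = 0.37363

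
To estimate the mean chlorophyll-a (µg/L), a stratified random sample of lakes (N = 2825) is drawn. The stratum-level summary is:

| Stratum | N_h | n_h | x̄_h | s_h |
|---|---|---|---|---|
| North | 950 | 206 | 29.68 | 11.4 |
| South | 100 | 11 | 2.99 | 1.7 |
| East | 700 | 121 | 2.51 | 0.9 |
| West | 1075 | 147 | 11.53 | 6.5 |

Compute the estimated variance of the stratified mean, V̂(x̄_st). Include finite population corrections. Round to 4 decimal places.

V̂(x̄_st) ≈ 0.0924

V̂(x̄_st) = Σ W_h² (1 − n_h/N_h) s_h²/n_h, with W_h = N_h/N and N = 2825:
  stratum North: (950/2825)²·(1 − 206/950)·11.4²/206 = 0.055873
  stratum South: (100/2825)²·(1 − 11/100)·1.7²/11 = 0.000292994
  stratum East: (700/2825)²·(1 − 121/700)·0.9²/121 = 0.000339969
  stratum West: (1075/2825)²·(1 − 147/1075)·6.5²/147 = 0.0359277
V̂(x̄_st) = 0.0924336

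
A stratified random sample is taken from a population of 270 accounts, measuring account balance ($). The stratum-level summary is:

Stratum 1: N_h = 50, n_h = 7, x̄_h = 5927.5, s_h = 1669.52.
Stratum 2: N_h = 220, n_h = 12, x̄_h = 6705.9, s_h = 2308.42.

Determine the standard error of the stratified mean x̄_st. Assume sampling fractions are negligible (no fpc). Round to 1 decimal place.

SE(x̄_st) ≈ 555.4

V̂(x̄_st) = Σ W_h² s_h²/n_h, with W_h = N_h/N and N = 270:
  stratum 1: (50/270)²·1669.52²/7 = 13655.2
  stratum 2: (220/270)²·2308.42²/12 = 294826
V̂(x̄_st) = 308482
SE(x̄_st) = √308482 = 555.411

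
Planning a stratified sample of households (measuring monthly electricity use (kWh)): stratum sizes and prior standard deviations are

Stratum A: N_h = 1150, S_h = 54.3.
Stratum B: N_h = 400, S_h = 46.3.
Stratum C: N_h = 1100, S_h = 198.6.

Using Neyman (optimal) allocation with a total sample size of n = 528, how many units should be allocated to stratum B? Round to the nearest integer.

33

Neyman allocation: n_h = n · N_h S_h / Σ N_i S_i, with n = 528.
  stratum A: N_h·S_h = 1150·54.3 = 62445.00
  stratum B: N_h·S_h = 400·46.3 = 18520.00
  stratum C: N_h·S_h = 1100·198.6 = 218460.00
Σ N_h S_h = 299425.00
n for stratum B = 528·18520.00/299425.00 = 32.658 → 33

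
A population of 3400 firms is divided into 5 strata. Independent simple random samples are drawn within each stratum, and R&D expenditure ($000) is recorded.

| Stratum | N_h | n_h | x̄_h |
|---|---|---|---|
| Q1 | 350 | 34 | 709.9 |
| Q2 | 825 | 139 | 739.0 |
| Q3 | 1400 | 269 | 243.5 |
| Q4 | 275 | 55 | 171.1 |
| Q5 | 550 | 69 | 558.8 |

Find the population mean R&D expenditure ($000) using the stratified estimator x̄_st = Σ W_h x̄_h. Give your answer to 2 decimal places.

x̄_st ≈ 456.89

N = Σ N_h = 3400. Stratum weights W_h = N_h/N.
x̄_st = (350·709.9 + 825·739.0 + 1400·243.5 + 275·171.1 + 550·558.8) / 3400 = 456.8919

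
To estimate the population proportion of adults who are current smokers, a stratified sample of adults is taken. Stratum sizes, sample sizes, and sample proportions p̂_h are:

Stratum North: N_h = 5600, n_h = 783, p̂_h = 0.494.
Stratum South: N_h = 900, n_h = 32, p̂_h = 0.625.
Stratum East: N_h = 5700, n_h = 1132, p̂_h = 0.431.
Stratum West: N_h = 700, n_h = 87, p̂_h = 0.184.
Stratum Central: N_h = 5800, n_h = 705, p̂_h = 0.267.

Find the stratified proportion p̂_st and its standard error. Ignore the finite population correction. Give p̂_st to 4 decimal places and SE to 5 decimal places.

p̂_st ≈ 0.3991, SE ≈ 0.00977

N = 18700; stratum weights W_h = N_h/N.
p̂_st = Σ W_h p̂_h = (5600·0.494 + 900·0.625 + 5700·0.431 + 700·0.184 + 5800·0.267)/18700 = 0.39909
V̂(p̂_st) = Σ W_h² p̂_h(1−p̂_h)/(n_h−1):
  stratum North: (5600/18700)²·0.494·0.506/782 = 2.86658e-05
  stratum South: (900/18700)²·0.625·0.375/31 = 1.75126e-05
  stratum East: (5700/18700)²·0.431·0.569/1131 = 2.01462e-05
  stratum West: (700/18700)²·0.184·0.816/86 = 2.44637e-06
  stratum Central: (5800/18700)²·0.267·0.733/704 = 2.67433e-05
V̂(p̂_st) = 9.55143e-05; SE = √V̂ = 0.00977314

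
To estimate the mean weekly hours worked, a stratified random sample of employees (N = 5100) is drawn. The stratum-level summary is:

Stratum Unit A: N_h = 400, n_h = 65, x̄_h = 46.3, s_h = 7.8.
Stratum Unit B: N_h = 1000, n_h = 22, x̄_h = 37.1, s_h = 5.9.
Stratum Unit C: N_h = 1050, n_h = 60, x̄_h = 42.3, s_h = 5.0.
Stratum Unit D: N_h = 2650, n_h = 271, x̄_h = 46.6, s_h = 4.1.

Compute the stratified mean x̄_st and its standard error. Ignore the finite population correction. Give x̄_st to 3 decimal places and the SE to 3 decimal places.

x̄_st ≈ 43.828, SE ≈ 0.318

x̄_st = Σ W_h x̄_h = (400·46.3 + 1000·37.1 + 1050·42.3 + 2650·46.6)/5100 = 43.82843
V̂(x̄_st) = Σ W_h² s_h²/n_h, with W_h = N_h/N and N = 5100:
  stratum Unit A: (400/5100)²·7.8²/65 = 0.00575779
  stratum Unit B: (1000/5100)²·5.9²/22 = 0.0608332
  stratum Unit C: (1050/5100)²·5.0²/60 = 0.0176615
  stratum Unit D: (2650/5100)²·4.1²/271 = 0.0167475
V̂(x̄_st) = 0.101
SE(x̄_st) = √0.101 = 0.317805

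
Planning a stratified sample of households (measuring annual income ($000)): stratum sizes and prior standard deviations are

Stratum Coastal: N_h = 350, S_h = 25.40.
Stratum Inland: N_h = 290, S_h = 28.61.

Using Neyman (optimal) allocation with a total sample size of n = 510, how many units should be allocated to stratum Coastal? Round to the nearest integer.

264

Neyman allocation: n_h = n · N_h S_h / Σ N_i S_i, with n = 510.
  stratum Coastal: N_h·S_h = 350·25.40 = 8890.00
  stratum Inland: N_h·S_h = 290·28.61 = 8296.90
Σ N_h S_h = 17186.90
n for stratum Coastal = 510·8890.00/17186.90 = 263.800 → 264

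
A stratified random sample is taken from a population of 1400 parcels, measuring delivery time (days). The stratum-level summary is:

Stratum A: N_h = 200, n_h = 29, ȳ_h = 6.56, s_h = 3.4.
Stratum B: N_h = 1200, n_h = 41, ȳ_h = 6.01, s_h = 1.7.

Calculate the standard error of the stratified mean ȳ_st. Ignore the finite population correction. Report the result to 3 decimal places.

V̂(ȳ_st) = Σ W_h² s_h²/n_h, with W_h = N_h/N and N = 1400:
  stratum A: (200/1400)²·3.4²/29 = 0.00813512
  stratum B: (1200/1400)²·1.7²/41 = 0.051787
V̂(ȳ_st) = 0.0599221
SE(ȳ_st) = √0.0599221 = 0.24479

SE(ȳ_st) ≈ 0.245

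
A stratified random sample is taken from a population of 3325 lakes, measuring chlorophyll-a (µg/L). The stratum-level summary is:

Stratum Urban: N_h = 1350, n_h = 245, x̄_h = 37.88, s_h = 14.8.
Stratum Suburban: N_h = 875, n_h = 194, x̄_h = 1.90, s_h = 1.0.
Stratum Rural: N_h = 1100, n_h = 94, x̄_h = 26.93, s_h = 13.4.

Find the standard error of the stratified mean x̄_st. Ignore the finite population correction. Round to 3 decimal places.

V̂(x̄_st) = Σ W_h² s_h²/n_h, with W_h = N_h/N and N = 3325:
  stratum Urban: (1350/3325)²·14.8²/245 = 0.147381
  stratum Suburban: (875/3325)²·1.0²/194 = 0.000356969
  stratum Rural: (1100/3325)²·13.4²/94 = 0.209066
V̂(x̄_st) = 0.356804
SE(x̄_st) = √0.356804 = 0.597331

SE(x̄_st) ≈ 0.597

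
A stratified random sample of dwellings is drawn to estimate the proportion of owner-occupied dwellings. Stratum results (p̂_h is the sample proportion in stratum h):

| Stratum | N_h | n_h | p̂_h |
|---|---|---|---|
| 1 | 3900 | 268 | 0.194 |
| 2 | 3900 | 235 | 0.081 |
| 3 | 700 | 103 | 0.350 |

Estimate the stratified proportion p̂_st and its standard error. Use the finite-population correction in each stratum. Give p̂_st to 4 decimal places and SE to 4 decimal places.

N = 8500; stratum weights W_h = N_h/N.
p̂_st = Σ W_h p̂_h = (3900·0.194 + 3900·0.081 + 700·0.350)/8500 = 0.15500
V̂(p̂_st) = Σ W_h² (1 − n_h/N_h) p̂_h(1−p̂_h)/(n_h−1):
  stratum 1: (3900/8500)²·(1 − 268/3900)·0.194·0.806/267 = 0.000114815
  stratum 2: (3900/8500)²·(1 − 235/3900)·0.081·0.919/234 = 6.2934e-05
  stratum 3: (700/8500)²·(1 − 103/700)·0.350·0.650/102 = 1.29008e-05
V̂(p̂_st) = 0.00019065; SE = √V̂ = 0.0138076

p̂_st ≈ 0.1550, SE ≈ 0.0138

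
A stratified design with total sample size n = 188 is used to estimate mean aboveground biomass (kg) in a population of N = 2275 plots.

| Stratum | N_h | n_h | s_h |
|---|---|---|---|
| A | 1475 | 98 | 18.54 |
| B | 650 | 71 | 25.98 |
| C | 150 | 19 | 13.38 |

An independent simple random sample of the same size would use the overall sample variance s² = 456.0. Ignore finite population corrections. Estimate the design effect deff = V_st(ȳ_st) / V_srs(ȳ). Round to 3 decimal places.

V̂(ȳ_st) = Σ W_h² s_h²/n_h, with W_h = N_h/N and N = 2275:
  stratum A: (1475/2275)²·18.54²/98 = 1.4744
  stratum B: (650/2275)²·25.98²/71 = 0.77604
  stratum C: (150/2275)²·13.38²/19 = 0.0409617
V_st = 2.2914
V_srs = s²/n = 456.0/188 = 2.42553
deff = V_st / V_srs = 2.2914/2.42553 = 0.9447

deff ≈ 0.945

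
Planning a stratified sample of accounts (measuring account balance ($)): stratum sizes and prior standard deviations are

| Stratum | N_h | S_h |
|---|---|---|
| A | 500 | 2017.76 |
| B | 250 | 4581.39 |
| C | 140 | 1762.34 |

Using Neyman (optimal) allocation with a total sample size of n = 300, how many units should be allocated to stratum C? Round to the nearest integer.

31

Neyman allocation: n_h = n · N_h S_h / Σ N_i S_i, with n = 300.
  stratum A: N_h·S_h = 500·2017.76 = 1008880.00
  stratum B: N_h·S_h = 250·4581.39 = 1145347.50
  stratum C: N_h·S_h = 140·1762.34 = 246727.60
Σ N_h S_h = 2400955.10
n for stratum C = 300·246727.60/2400955.10 = 30.829 → 31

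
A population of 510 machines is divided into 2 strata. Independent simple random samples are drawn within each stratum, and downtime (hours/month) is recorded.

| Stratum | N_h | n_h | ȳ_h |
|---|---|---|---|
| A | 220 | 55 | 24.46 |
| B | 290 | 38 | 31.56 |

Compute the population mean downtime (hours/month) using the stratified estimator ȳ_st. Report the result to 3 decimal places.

ȳ_st ≈ 28.497

N = Σ N_h = 510. Stratum weights W_h = N_h/N.
ȳ_st = (220·24.46 + 290·31.56) / 510 = 28.49725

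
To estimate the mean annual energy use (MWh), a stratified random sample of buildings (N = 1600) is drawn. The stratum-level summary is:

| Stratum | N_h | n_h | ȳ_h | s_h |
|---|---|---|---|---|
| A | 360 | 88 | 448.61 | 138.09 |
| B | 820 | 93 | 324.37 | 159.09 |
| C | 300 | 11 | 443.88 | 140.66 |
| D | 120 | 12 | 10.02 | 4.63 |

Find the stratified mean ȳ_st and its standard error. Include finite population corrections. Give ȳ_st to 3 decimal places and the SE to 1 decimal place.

ȳ_st ≈ 351.156, SE ≈ 11.5

ȳ_st = Σ W_h ȳ_h = (360·448.61 + 820·324.37 + 300·443.88 + 120·10.02)/1600 = 351.15588
V̂(ȳ_st) = Σ W_h² (1 − n_h/N_h) s_h²/n_h, with W_h = N_h/N and N = 1600:
  stratum A: (360/1600)²·(1 − 88/360)·138.09²/88 = 8.28845
  stratum B: (820/1600)²·(1 − 93/820)·159.09²/93 = 63.374
  stratum C: (300/1600)²·(1 − 11/300)·140.66²/11 = 60.9155
  stratum D: (120/1600)²·(1 − 12/120)·4.63²/12 = 0.00904369
V̂(ȳ_st) = 132.587
SE(ȳ_st) = √132.587 = 11.5146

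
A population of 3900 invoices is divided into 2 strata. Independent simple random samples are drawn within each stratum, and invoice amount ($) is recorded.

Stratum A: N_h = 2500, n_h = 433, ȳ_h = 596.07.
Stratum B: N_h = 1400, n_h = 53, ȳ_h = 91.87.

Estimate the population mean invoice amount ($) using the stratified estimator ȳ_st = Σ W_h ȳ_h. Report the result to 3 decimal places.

N = Σ N_h = 3900. Stratum weights W_h = N_h/N.
ȳ_st = (2500·596.07 + 1400·91.87) / 3900 = 415.07513

ȳ_st ≈ 415.075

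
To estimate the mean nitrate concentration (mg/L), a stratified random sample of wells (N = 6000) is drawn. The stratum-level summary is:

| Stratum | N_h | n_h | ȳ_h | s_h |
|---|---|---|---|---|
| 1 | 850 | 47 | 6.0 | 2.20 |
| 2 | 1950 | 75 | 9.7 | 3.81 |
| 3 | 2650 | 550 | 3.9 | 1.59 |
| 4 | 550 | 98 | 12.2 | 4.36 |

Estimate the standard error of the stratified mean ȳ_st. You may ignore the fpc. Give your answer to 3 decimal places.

SE(ȳ_st) ≈ 0.158

V̂(ȳ_st) = Σ W_h² s_h²/n_h, with W_h = N_h/N and N = 6000:
  stratum 1: (850/6000)²·2.20²/47 = 0.00206673
  stratum 2: (1950/6000)²·3.81²/75 = 0.0204435
  stratum 3: (2650/6000)²·1.59²/550 = 0.000896646
  stratum 4: (550/6000)²·4.36²/98 = 0.00162993
V̂(ȳ_st) = 0.0250368
SE(ȳ_st) = √0.0250368 = 0.15823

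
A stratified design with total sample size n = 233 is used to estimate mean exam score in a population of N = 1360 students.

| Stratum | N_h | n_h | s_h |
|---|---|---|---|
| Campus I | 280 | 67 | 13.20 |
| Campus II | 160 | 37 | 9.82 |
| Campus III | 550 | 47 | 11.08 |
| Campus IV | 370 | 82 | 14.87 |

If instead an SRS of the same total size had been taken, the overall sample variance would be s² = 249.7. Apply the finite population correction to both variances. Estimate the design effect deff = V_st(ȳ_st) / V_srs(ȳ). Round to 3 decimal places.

V̂(ȳ_st) = Σ W_h² (1 − n_h/N_h) s_h²/n_h, with W_h = N_h/N and N = 1360:
  stratum Campus I: (280/1360)²·(1 − 67/280)·13.20²/67 = 0.0838558
  stratum Campus II: (160/1360)²·(1 − 37/160)·9.82²/37 = 0.0277312
  stratum Campus III: (550/1360)²·(1 − 47/550)·11.08²/47 = 0.390692
  stratum Campus IV: (370/1360)²·(1 − 82/370)·14.87²/82 = 0.155355
V_st = 0.657634
V_srs = (1 − 233/1360)·249.7/233 = 0.888071
deff = V_st / V_srs = 0.657634/0.888071 = 0.7405

deff ≈ 0.741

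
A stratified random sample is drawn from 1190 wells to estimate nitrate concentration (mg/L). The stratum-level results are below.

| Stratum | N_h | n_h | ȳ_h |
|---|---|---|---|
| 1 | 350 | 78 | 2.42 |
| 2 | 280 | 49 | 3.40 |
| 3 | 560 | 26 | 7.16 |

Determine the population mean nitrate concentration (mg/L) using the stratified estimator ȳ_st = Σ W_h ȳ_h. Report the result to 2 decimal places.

N = Σ N_h = 1190. Stratum weights W_h = N_h/N.
ȳ_st = (350·2.42 + 280·3.40 + 560·7.16) / 1190 = 4.8812

ȳ_st ≈ 4.88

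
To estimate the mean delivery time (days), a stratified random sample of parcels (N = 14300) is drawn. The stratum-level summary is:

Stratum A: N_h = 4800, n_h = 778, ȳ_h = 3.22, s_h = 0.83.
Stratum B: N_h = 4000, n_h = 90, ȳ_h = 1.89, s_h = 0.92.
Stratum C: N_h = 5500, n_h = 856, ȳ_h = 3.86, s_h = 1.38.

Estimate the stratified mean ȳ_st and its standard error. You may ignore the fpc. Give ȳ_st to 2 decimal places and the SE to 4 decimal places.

ȳ_st ≈ 3.09, SE ≈ 0.0341

ȳ_st = Σ W_h ȳ_h = (4800·3.22 + 4000·1.89 + 5500·3.86)/14300 = 3.09413
V̂(ȳ_st) = Σ W_h² s_h²/n_h, with W_h = N_h/N and N = 14300:
  stratum A: (4800/14300)²·0.83²/778 = 9.9767e-05
  stratum B: (4000/14300)²·0.92²/90 = 0.000735836
  stratum C: (5500/14300)²·1.38²/856 = 0.000329107
V̂(ȳ_st) = 0.00116471
SE(ȳ_st) = √0.00116471 = 0.0341279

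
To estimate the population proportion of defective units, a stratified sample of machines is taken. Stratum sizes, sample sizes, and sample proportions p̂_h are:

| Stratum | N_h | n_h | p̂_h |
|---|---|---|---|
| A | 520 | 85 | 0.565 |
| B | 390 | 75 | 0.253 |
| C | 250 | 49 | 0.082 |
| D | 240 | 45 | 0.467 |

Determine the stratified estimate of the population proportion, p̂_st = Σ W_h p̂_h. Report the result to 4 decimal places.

p̂_st ≈ 0.3750

N = 1400; stratum weights W_h = N_h/N.
p̂_st = Σ W_h p̂_h = (520·0.565 + 390·0.253 + 250·0.082 + 240·0.467)/1400 = 0.37504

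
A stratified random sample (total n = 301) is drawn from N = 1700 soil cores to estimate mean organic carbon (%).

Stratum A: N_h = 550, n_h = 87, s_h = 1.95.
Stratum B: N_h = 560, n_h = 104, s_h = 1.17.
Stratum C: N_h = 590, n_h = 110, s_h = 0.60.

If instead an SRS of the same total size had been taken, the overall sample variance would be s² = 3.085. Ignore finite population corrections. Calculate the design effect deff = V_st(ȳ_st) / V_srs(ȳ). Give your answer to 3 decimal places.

deff ≈ 0.624

V̂(ȳ_st) = Σ W_h² s_h²/n_h, with W_h = N_h/N and N = 1700:
  stratum A: (550/1700)²·1.95²/87 = 0.00457486
  stratum B: (560/1700)²·1.17²/104 = 0.00142829
  stratum C: (590/1700)²·0.60²/110 = 0.000394199
V_st = 0.00639735
V_srs = s²/n = 3.085/301 = 0.0102492
deff = V_st / V_srs = 0.00639735/0.0102492 = 0.6242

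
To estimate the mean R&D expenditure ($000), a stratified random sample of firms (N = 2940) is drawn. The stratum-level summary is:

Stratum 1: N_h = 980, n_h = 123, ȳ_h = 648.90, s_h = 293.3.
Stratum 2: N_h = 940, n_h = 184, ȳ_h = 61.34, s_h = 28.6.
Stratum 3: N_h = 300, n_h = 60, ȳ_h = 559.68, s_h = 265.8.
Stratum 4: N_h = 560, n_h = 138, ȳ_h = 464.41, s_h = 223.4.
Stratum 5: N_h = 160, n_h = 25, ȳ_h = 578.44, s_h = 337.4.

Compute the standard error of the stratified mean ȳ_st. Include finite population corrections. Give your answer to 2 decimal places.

V̂(ȳ_st) = Σ W_h² (1 − n_h/N_h) s_h²/n_h, with W_h = N_h/N and N = 2940:
  stratum 1: (980/2940)²·(1 − 123/980)·293.3²/123 = 67.9565
  stratum 2: (940/2940)²·(1 − 184/940)·28.6²/184 = 0.365485
  stratum 3: (300/2940)²·(1 − 60/300)·265.8²/60 = 9.80836
  stratum 4: (560/2940)²·(1 − 138/560)·223.4²/138 = 9.88765
  stratum 5: (160/2940)²·(1 − 25/160)·337.4²/25 = 11.3791
V̂(ȳ_st) = 99.3972
SE(ȳ_st) = √99.3972 = 9.96981

SE(ȳ_st) ≈ 9.97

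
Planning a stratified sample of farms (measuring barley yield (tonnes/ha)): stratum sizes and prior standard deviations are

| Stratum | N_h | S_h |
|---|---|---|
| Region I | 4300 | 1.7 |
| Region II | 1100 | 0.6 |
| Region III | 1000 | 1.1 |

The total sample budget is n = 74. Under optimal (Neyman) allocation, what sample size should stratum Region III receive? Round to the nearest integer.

9

Neyman allocation: n_h = n · N_h S_h / Σ N_i S_i, with n = 74.
  stratum Region I: N_h·S_h = 4300·1.7 = 7310.00
  stratum Region II: N_h·S_h = 1100·0.6 = 660.00
  stratum Region III: N_h·S_h = 1000·1.1 = 1100.00
Σ N_h S_h = 9070.00
n for stratum Region III = 74·1100.00/9070.00 = 8.975 → 9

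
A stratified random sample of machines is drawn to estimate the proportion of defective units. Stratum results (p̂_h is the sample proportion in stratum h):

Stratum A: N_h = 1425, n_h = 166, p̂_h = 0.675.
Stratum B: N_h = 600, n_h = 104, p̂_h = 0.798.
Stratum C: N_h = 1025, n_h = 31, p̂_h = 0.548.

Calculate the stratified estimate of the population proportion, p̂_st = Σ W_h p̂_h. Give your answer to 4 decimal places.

N = 3050; stratum weights W_h = N_h/N.
p̂_st = Σ W_h p̂_h = (1425·0.675 + 600·0.798 + 1025·0.548)/3050 = 0.65652

p̂_st ≈ 0.6565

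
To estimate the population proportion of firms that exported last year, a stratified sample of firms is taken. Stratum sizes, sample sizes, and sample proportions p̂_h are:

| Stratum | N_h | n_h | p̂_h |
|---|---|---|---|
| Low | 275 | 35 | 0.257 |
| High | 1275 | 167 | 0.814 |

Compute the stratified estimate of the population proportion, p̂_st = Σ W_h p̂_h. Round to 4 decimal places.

p̂_st ≈ 0.7152

N = 1550; stratum weights W_h = N_h/N.
p̂_st = Σ W_h p̂_h = (275·0.257 + 1275·0.814)/1550 = 0.71518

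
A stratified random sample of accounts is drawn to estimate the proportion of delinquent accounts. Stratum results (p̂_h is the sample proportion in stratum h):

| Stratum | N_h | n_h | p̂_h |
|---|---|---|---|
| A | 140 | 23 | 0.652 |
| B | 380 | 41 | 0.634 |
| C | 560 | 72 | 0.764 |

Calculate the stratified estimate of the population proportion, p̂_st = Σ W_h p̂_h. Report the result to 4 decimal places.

N = 1080; stratum weights W_h = N_h/N.
p̂_st = Σ W_h p̂_h = (140·0.652 + 380·0.634 + 560·0.764)/1080 = 0.70374

p̂_st ≈ 0.7037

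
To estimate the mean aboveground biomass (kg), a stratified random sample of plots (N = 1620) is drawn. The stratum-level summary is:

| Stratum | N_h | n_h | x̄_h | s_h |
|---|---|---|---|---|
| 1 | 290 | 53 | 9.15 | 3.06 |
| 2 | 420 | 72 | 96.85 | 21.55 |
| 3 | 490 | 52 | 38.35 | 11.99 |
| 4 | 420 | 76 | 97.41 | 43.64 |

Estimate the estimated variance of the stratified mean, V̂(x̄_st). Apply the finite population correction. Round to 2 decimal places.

V̂(x̄_st) = Σ W_h² (1 − n_h/N_h) s_h²/n_h, with W_h = N_h/N and N = 1620:
  stratum 1: (290/1620)²·(1 − 53/290)·3.06²/53 = 0.00462683
  stratum 2: (420/1620)²·(1 − 72/420)·21.55²/72 = 0.35922
  stratum 3: (490/1620)²·(1 − 52/490)·11.99²/52 = 0.226087
  stratum 4: (420/1620)²·(1 − 76/420)·43.64²/76 = 1.37954
V̂(x̄_st) = 1.96947

V̂(x̄_st) ≈ 1.97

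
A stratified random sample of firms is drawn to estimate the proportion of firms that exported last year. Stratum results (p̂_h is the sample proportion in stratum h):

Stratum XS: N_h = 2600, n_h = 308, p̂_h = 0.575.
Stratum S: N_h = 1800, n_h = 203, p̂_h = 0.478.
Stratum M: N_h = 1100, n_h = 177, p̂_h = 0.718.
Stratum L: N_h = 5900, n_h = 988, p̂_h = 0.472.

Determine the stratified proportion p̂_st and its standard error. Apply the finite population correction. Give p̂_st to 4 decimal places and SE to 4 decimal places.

p̂_st ≈ 0.5202, SE ≈ 0.0114

N = 11400; stratum weights W_h = N_h/N.
p̂_st = Σ W_h p̂_h = (2600·0.575 + 1800·0.478 + 1100·0.718 + 5900·0.472)/11400 = 0.52018
V̂(p̂_st) = Σ W_h² (1 − n_h/N_h) p̂_h(1−p̂_h)/(n_h−1):
  stratum XS: (2600/11400)²·(1 − 308/2600)·0.575·0.425/307 = 3.65003e-05
  stratum S: (1800/11400)²·(1 − 203/1800)·0.478·0.522/202 = 2.73221e-05
  stratum M: (1100/11400)²·(1 − 177/1100)·0.718·0.282/176 = 8.98764e-06
  stratum L: (5900/11400)²·(1 − 988/5900)·0.472·0.528/987 = 5.63066e-05
V̂(p̂_st) = 0.000129117; SE = √V̂ = 0.011363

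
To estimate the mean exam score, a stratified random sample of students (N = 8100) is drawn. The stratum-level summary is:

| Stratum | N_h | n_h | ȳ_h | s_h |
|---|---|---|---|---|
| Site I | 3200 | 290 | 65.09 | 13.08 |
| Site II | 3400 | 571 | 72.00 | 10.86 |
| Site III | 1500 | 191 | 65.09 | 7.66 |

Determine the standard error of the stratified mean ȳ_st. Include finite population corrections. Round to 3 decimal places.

V̂(ȳ_st) = Σ W_h² (1 − n_h/N_h) s_h²/n_h, with W_h = N_h/N and N = 8100:
  stratum Site I: (3200/8100)²·(1 − 290/3200)·13.08²/290 = 0.0837318
  stratum Site II: (3400/8100)²·(1 − 571/3400)·10.86²/571 = 0.0302807
  stratum Site III: (1500/8100)²·(1 − 191/1500)·7.66²/191 = 0.00919359
V̂(ȳ_st) = 0.123206
SE(ȳ_st) = √0.123206 = 0.351007

SE(ȳ_st) ≈ 0.351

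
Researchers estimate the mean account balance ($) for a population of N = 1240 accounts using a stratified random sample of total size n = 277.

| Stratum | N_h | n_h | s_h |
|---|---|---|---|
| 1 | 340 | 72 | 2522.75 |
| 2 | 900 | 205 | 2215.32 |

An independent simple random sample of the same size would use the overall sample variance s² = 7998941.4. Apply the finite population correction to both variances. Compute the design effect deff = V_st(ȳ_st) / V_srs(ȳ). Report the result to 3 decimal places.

deff ≈ 0.668

V̂(ȳ_st) = Σ W_h² (1 − n_h/N_h) s_h²/n_h, with W_h = N_h/N and N = 1240:
  stratum 1: (340/1240)²·(1 − 72/340)·2522.75²/72 = 5238.25
  stratum 2: (900/1240)²·(1 − 205/900)·2215.32²/205 = 9738.75
V_st = 14977
V_srs = (1 − 277/1240)·7998941.4/277 = 22426.3
deff = V_st / V_srs = 14977/22426.3 = 0.6678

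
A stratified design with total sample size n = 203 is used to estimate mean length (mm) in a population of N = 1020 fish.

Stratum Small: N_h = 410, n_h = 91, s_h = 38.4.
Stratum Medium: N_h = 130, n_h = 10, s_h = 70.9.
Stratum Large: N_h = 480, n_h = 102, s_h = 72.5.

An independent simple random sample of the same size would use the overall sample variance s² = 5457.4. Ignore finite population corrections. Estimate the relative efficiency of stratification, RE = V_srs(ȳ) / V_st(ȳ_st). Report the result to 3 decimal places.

RE ≈ 1.211

V̂(ȳ_st) = Σ W_h² s_h²/n_h, with W_h = N_h/N and N = 1020:
  stratum Small: (410/1020)²·38.4²/91 = 2.61811
  stratum Medium: (130/1020)²·70.9²/10 = 8.16543
  stratum Large: (480/1020)²·72.5²/102 = 11.4119
V_st = 22.1954
V_srs = s²/n = 5457.4/203 = 26.8837
Relative efficiency = V_srs / V_st = 26.8837/22.1954 = 1.2112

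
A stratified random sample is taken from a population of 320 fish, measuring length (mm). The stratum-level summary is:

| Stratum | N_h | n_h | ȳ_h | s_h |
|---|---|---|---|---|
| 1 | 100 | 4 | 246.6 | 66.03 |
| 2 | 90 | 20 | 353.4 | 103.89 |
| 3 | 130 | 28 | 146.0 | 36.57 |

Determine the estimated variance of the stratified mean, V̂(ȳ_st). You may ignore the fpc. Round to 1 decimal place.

V̂(ȳ_st) ≈ 157.0

V̂(ȳ_st) = Σ W_h² s_h²/n_h, with W_h = N_h/N and N = 320:
  stratum 1: (100/320)²·66.03²/4 = 106.444
  stratum 2: (90/320)²·103.89²/20 = 42.6877
  stratum 3: (130/320)²·36.57²/28 = 7.88277
V̂(ȳ_st) = 157.015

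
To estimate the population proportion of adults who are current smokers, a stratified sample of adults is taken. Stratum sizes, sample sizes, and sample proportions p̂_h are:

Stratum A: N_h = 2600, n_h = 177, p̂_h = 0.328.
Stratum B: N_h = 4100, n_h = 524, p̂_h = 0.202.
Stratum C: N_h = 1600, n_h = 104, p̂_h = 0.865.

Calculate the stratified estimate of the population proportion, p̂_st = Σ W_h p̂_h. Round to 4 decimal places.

N = 8300; stratum weights W_h = N_h/N.
p̂_st = Σ W_h p̂_h = (2600·0.328 + 4100·0.202 + 1600·0.865)/8300 = 0.36928

p̂_st ≈ 0.3693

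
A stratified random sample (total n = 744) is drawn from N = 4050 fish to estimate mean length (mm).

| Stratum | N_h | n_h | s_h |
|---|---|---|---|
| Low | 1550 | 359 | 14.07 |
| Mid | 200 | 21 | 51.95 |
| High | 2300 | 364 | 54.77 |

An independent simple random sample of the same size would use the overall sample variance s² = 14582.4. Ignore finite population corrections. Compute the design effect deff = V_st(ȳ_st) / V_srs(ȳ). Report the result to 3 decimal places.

deff ≈ 0.156

V̂(ȳ_st) = Σ W_h² s_h²/n_h, with W_h = N_h/N and N = 4050:
  stratum Low: (1550/4050)²·14.07²/359 = 0.0807694
  stratum Mid: (200/4050)²·51.95²/21 = 0.313402
  stratum High: (2300/4050)²·54.77²/364 = 2.65785
V_st = 3.05202
V_srs = s²/n = 14582.4/744 = 19.6
deff = V_st / V_srs = 3.05202/19.6 = 0.1557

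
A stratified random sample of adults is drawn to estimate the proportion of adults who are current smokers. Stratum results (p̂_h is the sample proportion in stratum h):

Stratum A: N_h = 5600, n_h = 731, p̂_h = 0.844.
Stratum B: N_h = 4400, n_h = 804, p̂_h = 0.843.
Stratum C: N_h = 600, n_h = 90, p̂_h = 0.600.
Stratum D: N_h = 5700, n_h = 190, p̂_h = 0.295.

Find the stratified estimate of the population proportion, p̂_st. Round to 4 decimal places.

p̂_st ≈ 0.6428

N = 16300; stratum weights W_h = N_h/N.
p̂_st = Σ W_h p̂_h = (5600·0.844 + 4400·0.843 + 600·0.600 + 5700·0.295)/16300 = 0.64277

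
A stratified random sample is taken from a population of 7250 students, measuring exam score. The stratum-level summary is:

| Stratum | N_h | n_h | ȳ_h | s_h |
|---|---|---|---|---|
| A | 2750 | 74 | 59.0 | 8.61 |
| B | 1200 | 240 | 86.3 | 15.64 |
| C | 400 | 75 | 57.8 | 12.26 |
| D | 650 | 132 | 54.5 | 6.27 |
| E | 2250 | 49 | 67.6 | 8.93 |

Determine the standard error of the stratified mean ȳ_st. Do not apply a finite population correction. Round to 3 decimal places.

V̂(ȳ_st) = Σ W_h² s_h²/n_h, with W_h = N_h/N and N = 7250:
  stratum A: (2750/7250)²·8.61²/74 = 0.144133
  stratum B: (1200/7250)²·15.64²/240 = 0.0279221
  stratum C: (400/7250)²·12.26²/75 = 0.00610047
  stratum D: (650/7250)²·6.27²/132 = 0.00239393
  stratum E: (2250/7250)²·8.93²/49 = 0.156746
V̂(ȳ_st) = 0.337296
SE(ȳ_st) = √0.337296 = 0.580771

SE(ȳ_st) ≈ 0.581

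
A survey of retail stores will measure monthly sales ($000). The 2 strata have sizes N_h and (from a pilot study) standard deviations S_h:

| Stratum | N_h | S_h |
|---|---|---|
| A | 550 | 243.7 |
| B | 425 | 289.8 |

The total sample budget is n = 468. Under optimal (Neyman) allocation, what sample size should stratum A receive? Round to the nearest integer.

Neyman allocation: n_h = n · N_h S_h / Σ N_i S_i, with n = 468.
  stratum A: N_h·S_h = 550·243.7 = 134035.00
  stratum B: N_h·S_h = 425·289.8 = 123165.00
Σ N_h S_h = 257200.00
n for stratum A = 468·134035.00/257200.00 = 243.890 → 244

244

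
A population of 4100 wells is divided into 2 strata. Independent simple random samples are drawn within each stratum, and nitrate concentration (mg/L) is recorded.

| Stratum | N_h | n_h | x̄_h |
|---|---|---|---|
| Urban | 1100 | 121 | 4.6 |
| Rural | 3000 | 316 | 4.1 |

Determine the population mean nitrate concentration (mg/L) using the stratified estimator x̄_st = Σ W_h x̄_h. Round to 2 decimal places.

x̄_st ≈ 4.23

N = Σ N_h = 4100. Stratum weights W_h = N_h/N.
x̄_st = (1100·4.6 + 3000·4.1) / 4100 = 4.2341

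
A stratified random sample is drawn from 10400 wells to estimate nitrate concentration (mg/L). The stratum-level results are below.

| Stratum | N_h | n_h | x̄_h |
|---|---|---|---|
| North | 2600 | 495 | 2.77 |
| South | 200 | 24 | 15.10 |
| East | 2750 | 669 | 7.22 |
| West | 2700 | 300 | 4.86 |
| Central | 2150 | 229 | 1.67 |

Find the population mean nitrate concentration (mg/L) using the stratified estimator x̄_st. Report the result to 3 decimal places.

x̄_st ≈ 4.499

N = Σ N_h = 10400. Stratum weights W_h = N_h/N.
x̄_st = (2600·2.77 + 200·15.10 + 2750·7.22 + 2700·4.86 + 2150·1.67) / 10400 = 4.49899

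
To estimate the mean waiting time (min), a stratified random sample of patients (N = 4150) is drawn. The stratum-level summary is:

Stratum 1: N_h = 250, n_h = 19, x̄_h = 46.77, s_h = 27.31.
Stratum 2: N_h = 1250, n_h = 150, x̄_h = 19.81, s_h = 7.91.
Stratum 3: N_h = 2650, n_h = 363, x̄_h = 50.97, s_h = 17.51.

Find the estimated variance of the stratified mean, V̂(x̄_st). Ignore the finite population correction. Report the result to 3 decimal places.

V̂(x̄_st) = Σ W_h² s_h²/n_h, with W_h = N_h/N and N = 4150:
  stratum 1: (250/4150)²·27.31²/19 = 0.142454
  stratum 2: (1250/4150)²·7.91²/150 = 0.037843
  stratum 3: (2650/4150)²·17.51²/363 = 0.344398
V̂(x̄_st) = 0.524695

V̂(x̄_st) ≈ 0.525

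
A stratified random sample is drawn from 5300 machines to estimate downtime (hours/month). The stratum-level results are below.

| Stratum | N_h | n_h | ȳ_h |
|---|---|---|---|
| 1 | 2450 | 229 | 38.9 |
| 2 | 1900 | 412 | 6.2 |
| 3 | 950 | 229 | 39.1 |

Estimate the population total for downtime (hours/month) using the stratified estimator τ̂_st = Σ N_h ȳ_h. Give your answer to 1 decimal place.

τ̂_st = Σ N_h ȳ_h = 2450·38.9 + 1900·6.2 + 950·39.1 = 144230.0

τ̂_st ≈ 144230.0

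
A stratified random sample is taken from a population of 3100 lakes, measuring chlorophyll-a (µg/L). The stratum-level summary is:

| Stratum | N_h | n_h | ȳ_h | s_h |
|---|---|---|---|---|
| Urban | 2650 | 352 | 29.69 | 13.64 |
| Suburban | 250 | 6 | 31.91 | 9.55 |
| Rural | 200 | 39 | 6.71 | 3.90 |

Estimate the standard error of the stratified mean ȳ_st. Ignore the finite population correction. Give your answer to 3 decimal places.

SE(ȳ_st) ≈ 0.698

V̂(ȳ_st) = Σ W_h² s_h²/n_h, with W_h = N_h/N and N = 3100:
  stratum Urban: (2650/3100)²·13.64²/352 = 0.386238
  stratum Suburban: (250/3100)²·9.55²/6 = 0.0988581
  stratum Rural: (200/3100)²·3.90²/39 = 0.00162331
V̂(ȳ_st) = 0.486719
SE(ȳ_st) = √0.486719 = 0.697652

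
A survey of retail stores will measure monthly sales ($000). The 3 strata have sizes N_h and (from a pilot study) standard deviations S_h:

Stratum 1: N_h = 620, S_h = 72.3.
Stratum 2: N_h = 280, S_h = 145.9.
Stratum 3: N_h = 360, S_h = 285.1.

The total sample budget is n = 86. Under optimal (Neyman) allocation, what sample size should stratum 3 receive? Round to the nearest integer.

47

Neyman allocation: n_h = n · N_h S_h / Σ N_i S_i, with n = 86.
  stratum 1: N_h·S_h = 620·72.3 = 44826.00
  stratum 2: N_h·S_h = 280·145.9 = 40852.00
  stratum 3: N_h·S_h = 360·285.1 = 102636.00
Σ N_h S_h = 188314.00
n for stratum 3 = 86·102636.00/188314.00 = 46.872 → 47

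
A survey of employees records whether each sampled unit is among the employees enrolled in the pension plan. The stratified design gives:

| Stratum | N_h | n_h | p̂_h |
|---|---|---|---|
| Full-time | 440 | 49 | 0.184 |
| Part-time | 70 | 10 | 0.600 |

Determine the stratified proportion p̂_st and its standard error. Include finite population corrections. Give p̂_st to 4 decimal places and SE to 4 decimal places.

N = 510; stratum weights W_h = N_h/N.
p̂_st = Σ W_h p̂_h = (440·0.184 + 70·0.600)/510 = 0.24110
V̂(p̂_st) = Σ W_h² (1 − n_h/N_h) p̂_h(1−p̂_h)/(n_h−1):
  stratum Full-time: (440/510)²·(1 − 49/440)·0.184·0.816/48 = 0.00206898
  stratum Part-time: (70/510)²·(1 − 10/70)·0.600·0.400/9 = 0.000430604
V̂(p̂_st) = 0.00249958; SE = √V̂ = 0.0499958

p̂_st ≈ 0.2411, SE ≈ 0.0500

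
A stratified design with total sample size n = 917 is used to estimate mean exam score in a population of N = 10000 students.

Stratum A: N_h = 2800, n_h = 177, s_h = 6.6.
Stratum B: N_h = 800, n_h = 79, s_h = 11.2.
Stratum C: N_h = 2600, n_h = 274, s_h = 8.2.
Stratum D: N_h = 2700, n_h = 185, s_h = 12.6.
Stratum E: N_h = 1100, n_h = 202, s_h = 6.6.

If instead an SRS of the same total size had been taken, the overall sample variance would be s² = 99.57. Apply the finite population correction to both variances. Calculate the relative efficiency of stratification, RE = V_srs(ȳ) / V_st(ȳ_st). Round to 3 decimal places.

RE ≈ 0.962

V̂(ȳ_st) = Σ W_h² (1 − n_h/N_h) s_h²/n_h, with W_h = N_h/N and N = 10000:
  stratum A: (2800/10000)²·(1 − 177/2800)·6.6²/177 = 0.0180747
  stratum B: (800/10000)²·(1 − 79/800)·11.2²/79 = 0.00915871
  stratum C: (2600/10000)²·(1 − 274/2600)·8.2²/274 = 0.0148409
  stratum D: (2700/10000)²·(1 − 185/2700)·12.6²/185 = 0.0582735
  stratum E: (1100/10000)²·(1 − 202/1100)·6.6²/202 = 0.00213013
V_st = 0.102478
V_srs = (1 − 917/10000)·99.57/917 = 0.0986253
Relative efficiency = V_srs / V_st = 0.0986253/0.102478 = 0.9624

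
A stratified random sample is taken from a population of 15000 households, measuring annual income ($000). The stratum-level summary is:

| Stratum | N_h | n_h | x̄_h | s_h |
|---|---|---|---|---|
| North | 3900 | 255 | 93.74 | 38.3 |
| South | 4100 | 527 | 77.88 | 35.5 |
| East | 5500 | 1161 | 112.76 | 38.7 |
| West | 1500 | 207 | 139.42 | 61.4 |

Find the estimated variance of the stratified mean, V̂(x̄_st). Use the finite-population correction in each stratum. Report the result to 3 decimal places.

V̂(x̄_st) ≈ 0.813

V̂(x̄_st) = Σ W_h² (1 − n_h/N_h) s_h²/n_h, with W_h = N_h/N and N = 15000:
  stratum North: (3900/15000)²·(1 − 255/3900)·38.3²/255 = 0.363444
  stratum South: (4100/15000)²·(1 − 527/4100)·35.5²/527 = 0.155697
  stratum East: (5500/15000)²·(1 − 1161/5500)·38.7²/1161 = 0.136823
  stratum West: (1500/15000)²·(1 − 207/1500)·61.4²/207 = 0.156991
V̂(x̄_st) = 0.812954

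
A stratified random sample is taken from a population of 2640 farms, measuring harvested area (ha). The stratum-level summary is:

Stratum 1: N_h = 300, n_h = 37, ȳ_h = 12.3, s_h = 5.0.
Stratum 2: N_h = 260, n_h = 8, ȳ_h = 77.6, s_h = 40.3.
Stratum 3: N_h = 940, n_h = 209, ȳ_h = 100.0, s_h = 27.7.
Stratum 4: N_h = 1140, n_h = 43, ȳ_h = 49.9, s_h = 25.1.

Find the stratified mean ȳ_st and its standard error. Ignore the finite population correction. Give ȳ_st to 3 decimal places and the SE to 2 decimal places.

ȳ_st = Σ W_h ȳ_h = (300·12.3 + 260·77.6 + 940·100.0 + 1140·49.9)/2640 = 66.19394
V̂(ȳ_st) = Σ W_h² s_h²/n_h, with W_h = N_h/N and N = 2640:
  stratum 1: (300/2640)²·5.0²/37 = 0.00872515
  stratum 2: (260/2640)²·40.3²/8 = 1.96906
  stratum 3: (940/2640)²·27.7²/209 = 0.465437
  stratum 4: (1140/2640)²·25.1²/43 = 2.732
V̂(ȳ_st) = 5.17522
SE(ȳ_st) = √5.17522 = 2.27491

ȳ_st ≈ 66.194, SE ≈ 2.27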